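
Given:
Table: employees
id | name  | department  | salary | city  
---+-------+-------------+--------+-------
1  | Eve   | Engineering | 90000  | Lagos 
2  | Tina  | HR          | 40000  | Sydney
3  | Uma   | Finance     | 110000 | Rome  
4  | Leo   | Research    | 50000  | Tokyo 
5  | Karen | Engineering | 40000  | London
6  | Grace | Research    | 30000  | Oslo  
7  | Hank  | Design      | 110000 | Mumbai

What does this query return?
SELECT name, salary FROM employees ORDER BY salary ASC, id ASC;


Sorting by salary ASC, then id ASC for ties

7 rows:
Grace, 30000
Tina, 40000
Karen, 40000
Leo, 50000
Eve, 90000
Uma, 110000
Hank, 110000


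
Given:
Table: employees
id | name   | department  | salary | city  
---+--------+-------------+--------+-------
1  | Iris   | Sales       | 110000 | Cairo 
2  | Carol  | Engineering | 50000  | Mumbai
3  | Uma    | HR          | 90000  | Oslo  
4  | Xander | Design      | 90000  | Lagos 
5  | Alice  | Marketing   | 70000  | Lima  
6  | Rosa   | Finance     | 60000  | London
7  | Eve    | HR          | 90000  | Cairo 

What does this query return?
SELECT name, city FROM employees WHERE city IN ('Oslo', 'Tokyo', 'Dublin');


Filtering: city IN ('Oslo', 'Tokyo', 'Dublin')
Matching: 1 rows

1 rows:
Uma, Oslo


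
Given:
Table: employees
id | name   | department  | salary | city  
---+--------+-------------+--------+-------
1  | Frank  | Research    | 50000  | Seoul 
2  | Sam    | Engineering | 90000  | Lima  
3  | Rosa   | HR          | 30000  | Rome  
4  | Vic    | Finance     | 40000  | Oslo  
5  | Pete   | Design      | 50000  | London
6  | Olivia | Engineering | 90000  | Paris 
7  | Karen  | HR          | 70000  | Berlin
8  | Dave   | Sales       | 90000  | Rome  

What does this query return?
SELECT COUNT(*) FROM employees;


COUNT(*) counts all rows

8


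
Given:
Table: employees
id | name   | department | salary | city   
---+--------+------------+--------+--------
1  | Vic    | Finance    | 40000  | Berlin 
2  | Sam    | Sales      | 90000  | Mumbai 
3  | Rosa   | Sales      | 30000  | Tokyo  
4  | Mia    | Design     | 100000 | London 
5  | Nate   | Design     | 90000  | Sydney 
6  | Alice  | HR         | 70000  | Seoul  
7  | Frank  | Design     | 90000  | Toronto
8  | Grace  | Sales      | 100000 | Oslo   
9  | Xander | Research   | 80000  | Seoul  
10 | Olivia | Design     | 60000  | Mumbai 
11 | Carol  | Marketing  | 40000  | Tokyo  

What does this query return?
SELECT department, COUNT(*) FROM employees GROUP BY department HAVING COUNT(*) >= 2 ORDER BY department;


Groups with count >= 2:
  Design: 4 -> PASS
  Sales: 3 -> PASS
  Finance: 1 -> filtered out
  HR: 1 -> filtered out
  Marketing: 1 -> filtered out
  Research: 1 -> filtered out


2 groups:
Design, 4
Sales, 3


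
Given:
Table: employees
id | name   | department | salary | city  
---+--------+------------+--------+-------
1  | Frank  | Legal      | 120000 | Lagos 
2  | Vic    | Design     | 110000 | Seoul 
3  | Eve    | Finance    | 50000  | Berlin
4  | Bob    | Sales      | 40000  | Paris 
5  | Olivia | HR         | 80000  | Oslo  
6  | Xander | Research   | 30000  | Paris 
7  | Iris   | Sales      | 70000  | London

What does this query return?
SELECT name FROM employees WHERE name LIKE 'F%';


LIKE 'F%' matches names starting with 'F'
Matching: 1

1 rows:
Frank


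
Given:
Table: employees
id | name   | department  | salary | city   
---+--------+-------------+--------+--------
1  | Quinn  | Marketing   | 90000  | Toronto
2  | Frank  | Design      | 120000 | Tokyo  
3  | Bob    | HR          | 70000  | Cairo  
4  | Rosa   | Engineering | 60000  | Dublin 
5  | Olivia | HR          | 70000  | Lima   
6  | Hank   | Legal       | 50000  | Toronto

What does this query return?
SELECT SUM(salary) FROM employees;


SUM(salary) = 90000 + 120000 + 70000 + 60000 + 70000 + 50000 = 460000

460000


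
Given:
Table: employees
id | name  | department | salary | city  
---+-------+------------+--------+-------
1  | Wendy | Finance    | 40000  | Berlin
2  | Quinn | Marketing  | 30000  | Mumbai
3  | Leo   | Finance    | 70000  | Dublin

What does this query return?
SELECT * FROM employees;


SELECT * returns all 3 rows with all columns

3 rows:
1, Wendy, Finance, 40000, Berlin
2, Quinn, Marketing, 30000, Mumbai
3, Leo, Finance, 70000, Dublin


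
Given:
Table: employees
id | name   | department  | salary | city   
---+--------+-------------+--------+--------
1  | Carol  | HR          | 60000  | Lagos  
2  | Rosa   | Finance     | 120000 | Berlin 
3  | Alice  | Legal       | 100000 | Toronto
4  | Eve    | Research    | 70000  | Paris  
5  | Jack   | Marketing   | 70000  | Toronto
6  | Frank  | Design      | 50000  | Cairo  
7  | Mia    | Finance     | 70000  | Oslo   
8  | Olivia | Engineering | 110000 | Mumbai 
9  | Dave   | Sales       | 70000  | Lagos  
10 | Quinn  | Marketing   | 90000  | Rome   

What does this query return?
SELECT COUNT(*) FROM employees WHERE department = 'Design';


Counting rows where department = 'Design'
  Frank -> MATCH


1


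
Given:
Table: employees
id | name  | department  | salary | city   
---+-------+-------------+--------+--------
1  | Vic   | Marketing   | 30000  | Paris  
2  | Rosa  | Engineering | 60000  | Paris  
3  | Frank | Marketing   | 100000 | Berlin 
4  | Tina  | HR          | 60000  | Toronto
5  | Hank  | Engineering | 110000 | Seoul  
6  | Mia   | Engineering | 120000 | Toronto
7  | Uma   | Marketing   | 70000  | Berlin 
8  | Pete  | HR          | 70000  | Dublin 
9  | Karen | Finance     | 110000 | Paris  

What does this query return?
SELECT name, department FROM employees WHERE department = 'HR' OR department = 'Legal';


Filtering: department = 'HR' OR 'Legal'
Matching: 2 rows

2 rows:
Tina, HR
Pete, HR


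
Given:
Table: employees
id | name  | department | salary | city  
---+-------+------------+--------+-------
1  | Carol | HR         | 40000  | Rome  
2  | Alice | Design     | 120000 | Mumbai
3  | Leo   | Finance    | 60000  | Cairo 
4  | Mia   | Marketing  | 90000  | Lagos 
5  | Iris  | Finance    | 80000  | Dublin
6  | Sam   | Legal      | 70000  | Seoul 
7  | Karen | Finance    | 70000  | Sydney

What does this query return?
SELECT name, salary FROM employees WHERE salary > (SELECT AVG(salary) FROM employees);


Subquery: AVG(salary) = 75714.29
Filtering: salary > 75714.29
  Alice (120000) -> MATCH
  Mia (90000) -> MATCH
  Iris (80000) -> MATCH


3 rows:
Alice, 120000
Mia, 90000
Iris, 80000


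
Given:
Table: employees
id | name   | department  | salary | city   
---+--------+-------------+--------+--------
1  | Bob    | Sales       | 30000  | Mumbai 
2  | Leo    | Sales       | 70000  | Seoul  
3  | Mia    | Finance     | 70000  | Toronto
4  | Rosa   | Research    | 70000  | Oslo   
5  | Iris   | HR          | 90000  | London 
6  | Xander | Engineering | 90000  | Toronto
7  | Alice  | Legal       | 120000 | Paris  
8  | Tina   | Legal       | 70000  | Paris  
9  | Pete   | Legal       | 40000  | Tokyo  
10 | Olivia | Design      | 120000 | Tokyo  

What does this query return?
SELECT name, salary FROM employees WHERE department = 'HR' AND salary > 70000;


Filtering: department = 'HR' AND salary > 70000
Matching: 1 rows

1 rows:
Iris, 90000


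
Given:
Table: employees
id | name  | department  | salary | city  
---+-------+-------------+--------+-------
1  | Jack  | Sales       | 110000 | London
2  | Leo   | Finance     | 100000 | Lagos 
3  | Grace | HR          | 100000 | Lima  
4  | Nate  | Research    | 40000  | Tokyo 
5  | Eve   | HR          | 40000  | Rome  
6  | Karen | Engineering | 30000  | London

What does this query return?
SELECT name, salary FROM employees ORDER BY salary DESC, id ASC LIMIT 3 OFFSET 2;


Sort by salary DESC (id ASC tiebreak), then skip 2 and take 3
Rows 3 through 5

3 rows:
Grace, 100000
Nate, 40000
Eve, 40000


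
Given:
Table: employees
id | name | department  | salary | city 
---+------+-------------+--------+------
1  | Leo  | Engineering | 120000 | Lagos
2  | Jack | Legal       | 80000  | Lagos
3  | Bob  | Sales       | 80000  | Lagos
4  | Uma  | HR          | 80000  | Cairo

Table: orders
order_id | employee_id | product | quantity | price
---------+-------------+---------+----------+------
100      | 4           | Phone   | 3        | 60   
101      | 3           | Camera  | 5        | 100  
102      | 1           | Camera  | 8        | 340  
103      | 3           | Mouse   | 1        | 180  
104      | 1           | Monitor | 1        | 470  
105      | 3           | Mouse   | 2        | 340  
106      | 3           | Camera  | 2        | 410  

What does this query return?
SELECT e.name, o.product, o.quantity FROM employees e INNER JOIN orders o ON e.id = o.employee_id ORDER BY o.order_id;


Joining employees.id = orders.employee_id:
  employee Uma (id=4) -> order Phone
  employee Bob (id=3) -> order Camera
  employee Leo (id=1) -> order Camera
  employee Bob (id=3) -> order Mouse
  employee Leo (id=1) -> order Monitor
  employee Bob (id=3) -> order Mouse
  employee Bob (id=3) -> order Camera


7 rows:
Uma, Phone, 3
Bob, Camera, 5
Leo, Camera, 8
Bob, Mouse, 1
Leo, Monitor, 1
Bob, Mouse, 2
Bob, Camera, 2


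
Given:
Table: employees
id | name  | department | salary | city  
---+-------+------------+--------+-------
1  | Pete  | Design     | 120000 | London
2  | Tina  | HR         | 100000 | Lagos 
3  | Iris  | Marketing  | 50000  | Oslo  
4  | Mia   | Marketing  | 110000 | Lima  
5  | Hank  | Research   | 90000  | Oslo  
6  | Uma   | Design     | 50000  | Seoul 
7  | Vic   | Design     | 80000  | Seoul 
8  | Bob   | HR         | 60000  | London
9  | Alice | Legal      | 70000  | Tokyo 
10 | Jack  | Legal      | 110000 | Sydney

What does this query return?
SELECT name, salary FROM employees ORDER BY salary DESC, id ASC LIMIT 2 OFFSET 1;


Sort by salary DESC (id ASC tiebreak), then skip 1 and take 2
Rows 2 through 3

2 rows:
Mia, 110000
Jack, 110000


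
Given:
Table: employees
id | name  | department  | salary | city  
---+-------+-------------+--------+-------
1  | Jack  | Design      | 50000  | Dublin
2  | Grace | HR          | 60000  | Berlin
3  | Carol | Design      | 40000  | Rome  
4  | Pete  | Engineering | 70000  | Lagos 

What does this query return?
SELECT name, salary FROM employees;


Projecting columns: name, salary

4 rows:
Jack, 50000
Grace, 60000
Carol, 40000
Pete, 70000


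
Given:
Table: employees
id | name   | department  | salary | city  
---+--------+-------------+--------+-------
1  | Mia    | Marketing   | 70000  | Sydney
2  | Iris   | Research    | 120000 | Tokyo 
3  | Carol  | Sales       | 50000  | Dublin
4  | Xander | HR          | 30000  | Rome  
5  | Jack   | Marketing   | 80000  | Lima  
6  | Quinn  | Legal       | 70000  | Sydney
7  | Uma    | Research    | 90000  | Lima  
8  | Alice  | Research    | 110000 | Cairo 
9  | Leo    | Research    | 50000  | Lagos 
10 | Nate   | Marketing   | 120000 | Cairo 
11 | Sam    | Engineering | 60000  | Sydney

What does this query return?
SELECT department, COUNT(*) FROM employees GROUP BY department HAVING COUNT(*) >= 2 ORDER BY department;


Groups with count >= 2:
  Marketing: 3 -> PASS
  Research: 4 -> PASS
  Engineering: 1 -> filtered out
  HR: 1 -> filtered out
  Legal: 1 -> filtered out
  Sales: 1 -> filtered out


2 groups:
Marketing, 3
Research, 4


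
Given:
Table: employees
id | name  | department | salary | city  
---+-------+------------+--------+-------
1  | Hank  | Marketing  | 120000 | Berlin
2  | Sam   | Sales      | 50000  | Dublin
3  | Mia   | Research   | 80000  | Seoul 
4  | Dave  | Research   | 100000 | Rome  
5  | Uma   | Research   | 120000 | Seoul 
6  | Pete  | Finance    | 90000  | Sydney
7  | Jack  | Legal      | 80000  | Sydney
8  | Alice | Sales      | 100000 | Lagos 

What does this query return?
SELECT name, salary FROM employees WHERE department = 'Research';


Filtering: department = 'Research'
Matching rows: 3

3 rows:
Mia, 80000
Dave, 100000
Uma, 120000


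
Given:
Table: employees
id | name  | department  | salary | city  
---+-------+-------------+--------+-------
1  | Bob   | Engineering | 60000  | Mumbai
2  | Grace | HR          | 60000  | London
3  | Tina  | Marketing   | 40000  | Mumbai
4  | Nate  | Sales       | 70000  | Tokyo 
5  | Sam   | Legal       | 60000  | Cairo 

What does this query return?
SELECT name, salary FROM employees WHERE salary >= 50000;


Filtering: salary >= 50000
Matching: 4 rows

4 rows:
Bob, 60000
Grace, 60000
Nate, 70000
Sam, 60000


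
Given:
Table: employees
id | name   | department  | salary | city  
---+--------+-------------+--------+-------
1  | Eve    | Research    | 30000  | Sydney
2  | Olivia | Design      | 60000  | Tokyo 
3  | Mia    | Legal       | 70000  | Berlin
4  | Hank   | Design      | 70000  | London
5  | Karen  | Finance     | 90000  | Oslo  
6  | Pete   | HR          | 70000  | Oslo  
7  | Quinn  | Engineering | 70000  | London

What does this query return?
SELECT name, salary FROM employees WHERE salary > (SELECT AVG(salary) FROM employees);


Subquery: AVG(salary) = 65714.29
Filtering: salary > 65714.29
  Mia (70000) -> MATCH
  Hank (70000) -> MATCH
  Karen (90000) -> MATCH
  Pete (70000) -> MATCH
  Quinn (70000) -> MATCH


5 rows:
Mia, 70000
Hank, 70000
Karen, 90000
Pete, 70000
Quinn, 70000


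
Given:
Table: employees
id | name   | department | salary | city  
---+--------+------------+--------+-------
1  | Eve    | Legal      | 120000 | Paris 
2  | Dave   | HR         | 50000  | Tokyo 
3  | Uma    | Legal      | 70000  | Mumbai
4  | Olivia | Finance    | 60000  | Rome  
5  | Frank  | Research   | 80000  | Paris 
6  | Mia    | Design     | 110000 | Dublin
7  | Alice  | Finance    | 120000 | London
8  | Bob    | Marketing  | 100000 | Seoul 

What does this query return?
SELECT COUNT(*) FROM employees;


COUNT(*) counts all rows

8


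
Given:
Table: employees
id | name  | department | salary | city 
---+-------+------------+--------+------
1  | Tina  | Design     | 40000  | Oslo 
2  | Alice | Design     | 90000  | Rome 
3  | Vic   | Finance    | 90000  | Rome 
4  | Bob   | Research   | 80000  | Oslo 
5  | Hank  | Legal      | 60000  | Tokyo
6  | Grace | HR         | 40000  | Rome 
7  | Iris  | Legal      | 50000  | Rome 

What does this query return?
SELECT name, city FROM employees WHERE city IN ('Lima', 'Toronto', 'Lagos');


Filtering: city IN ('Lima', 'Toronto', 'Lagos')
Matching: 0 rows

Empty result set (0 rows)


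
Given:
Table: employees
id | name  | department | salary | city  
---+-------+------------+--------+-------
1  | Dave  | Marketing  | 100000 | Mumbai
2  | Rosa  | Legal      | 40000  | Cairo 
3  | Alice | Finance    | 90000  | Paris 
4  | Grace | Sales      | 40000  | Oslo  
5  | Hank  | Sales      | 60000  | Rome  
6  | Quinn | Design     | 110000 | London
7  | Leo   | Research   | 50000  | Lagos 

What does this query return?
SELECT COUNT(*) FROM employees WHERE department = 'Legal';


Counting rows where department = 'Legal'
  Rosa -> MATCH


1


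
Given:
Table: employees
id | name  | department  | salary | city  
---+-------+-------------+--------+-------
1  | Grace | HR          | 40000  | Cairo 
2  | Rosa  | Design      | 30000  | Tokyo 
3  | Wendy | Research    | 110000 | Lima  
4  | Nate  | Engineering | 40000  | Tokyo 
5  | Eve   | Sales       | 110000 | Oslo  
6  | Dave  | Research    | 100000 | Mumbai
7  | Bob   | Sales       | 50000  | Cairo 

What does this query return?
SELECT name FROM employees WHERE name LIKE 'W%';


LIKE 'W%' matches names starting with 'W'
Matching: 1

1 rows:
Wendy


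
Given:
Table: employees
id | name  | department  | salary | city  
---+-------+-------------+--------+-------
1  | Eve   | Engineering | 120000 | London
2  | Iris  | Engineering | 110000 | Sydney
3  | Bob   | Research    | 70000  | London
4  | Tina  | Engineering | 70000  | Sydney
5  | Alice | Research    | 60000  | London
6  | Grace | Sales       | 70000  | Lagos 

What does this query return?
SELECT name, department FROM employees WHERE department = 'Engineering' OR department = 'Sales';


Filtering: department = 'Engineering' OR 'Sales'
Matching: 4 rows

4 rows:
Eve, Engineering
Iris, Engineering
Tina, Engineering
Grace, Sales


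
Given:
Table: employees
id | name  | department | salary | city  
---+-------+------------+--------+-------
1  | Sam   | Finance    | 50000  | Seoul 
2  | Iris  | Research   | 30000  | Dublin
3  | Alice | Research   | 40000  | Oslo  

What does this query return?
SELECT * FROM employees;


SELECT * returns all 3 rows with all columns

3 rows:
1, Sam, Finance, 50000, Seoul
2, Iris, Research, 30000, Dublin
3, Alice, Research, 40000, Oslo


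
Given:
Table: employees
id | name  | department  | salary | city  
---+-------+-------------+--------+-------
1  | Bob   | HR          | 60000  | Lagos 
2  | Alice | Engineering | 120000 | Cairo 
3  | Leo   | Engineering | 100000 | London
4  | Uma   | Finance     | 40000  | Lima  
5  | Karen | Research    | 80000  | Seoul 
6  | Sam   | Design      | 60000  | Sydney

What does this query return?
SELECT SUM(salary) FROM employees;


SUM(salary) = 60000 + 120000 + 100000 + 40000 + 80000 + 60000 = 460000

460000


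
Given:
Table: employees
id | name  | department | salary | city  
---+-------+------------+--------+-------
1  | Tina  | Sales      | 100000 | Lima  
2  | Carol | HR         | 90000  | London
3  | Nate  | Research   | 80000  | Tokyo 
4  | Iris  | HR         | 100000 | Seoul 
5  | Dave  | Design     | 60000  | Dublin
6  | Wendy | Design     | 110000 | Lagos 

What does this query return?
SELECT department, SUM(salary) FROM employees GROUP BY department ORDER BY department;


Summing salary within each department:
  Design: 60000 + 110000 = 170000
  HR: 90000 + 100000 = 190000
  Research: 80000 = 80000
  Sales: 100000 = 100000


4 groups:
Design, 170000
HR, 190000
Research, 80000
Sales, 100000


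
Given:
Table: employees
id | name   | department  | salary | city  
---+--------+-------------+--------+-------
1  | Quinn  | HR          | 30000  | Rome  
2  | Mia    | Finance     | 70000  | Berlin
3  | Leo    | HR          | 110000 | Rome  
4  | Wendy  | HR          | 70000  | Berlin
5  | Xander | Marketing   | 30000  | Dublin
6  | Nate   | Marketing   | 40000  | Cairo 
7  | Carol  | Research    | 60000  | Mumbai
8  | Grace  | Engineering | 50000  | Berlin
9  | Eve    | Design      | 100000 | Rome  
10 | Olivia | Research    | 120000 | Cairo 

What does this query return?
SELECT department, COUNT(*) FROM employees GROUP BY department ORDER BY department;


Assigning each row to its department group:
  Quinn -> HR
  Mia -> Finance
  Leo -> HR
  Wendy -> HR
  Xander -> Marketing
  Nate -> Marketing
  Carol -> Research
  Grace -> Engineering
  Eve -> Design
  Olivia -> Research


6 groups:
Design, 1
Engineering, 1
Finance, 1
HR, 3
Marketing, 2
Research, 2


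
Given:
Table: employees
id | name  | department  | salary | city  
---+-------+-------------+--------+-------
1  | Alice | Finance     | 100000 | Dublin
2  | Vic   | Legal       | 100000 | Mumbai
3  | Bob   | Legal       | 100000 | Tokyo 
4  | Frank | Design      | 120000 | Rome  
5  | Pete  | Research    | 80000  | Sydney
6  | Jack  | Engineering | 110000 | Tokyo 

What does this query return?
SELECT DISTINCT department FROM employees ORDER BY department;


All 'department' values (row order): Finance, Legal, Legal, Design, Research, Engineering
Removing duplicates leaves 5 unique value(s).

5 values:
Design
Engineering
Finance
Legal
Research


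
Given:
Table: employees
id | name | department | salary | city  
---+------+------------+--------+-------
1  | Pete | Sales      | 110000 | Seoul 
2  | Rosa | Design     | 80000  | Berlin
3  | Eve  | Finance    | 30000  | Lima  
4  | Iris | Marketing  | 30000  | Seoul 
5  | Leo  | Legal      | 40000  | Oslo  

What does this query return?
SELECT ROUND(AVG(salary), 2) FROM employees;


SUM(salary) = 290000
COUNT = 5
ROUND(AVG, 2) = ROUND(290000 / 5, 2) = 58000.0

58000.0


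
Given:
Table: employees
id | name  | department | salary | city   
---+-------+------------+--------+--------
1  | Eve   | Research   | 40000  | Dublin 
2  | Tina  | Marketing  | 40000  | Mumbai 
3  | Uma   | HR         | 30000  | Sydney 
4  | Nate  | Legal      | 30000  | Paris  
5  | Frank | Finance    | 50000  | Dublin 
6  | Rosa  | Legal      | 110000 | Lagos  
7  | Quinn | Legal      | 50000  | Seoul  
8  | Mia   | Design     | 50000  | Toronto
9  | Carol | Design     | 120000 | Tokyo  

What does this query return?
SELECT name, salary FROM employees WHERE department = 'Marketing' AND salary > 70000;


Filtering: department = 'Marketing' AND salary > 70000
Matching: 0 rows

Empty result set (0 rows)


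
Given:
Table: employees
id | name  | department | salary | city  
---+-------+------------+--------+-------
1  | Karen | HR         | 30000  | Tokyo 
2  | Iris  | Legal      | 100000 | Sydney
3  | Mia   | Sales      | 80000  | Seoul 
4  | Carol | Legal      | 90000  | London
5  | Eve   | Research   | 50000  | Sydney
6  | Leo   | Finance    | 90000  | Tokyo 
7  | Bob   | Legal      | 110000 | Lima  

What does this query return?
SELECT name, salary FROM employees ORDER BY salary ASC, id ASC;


Sorting by salary ASC, then id ASC for ties

7 rows:
Karen, 30000
Eve, 50000
Mia, 80000
Carol, 90000
Leo, 90000
Iris, 100000
Bob, 110000


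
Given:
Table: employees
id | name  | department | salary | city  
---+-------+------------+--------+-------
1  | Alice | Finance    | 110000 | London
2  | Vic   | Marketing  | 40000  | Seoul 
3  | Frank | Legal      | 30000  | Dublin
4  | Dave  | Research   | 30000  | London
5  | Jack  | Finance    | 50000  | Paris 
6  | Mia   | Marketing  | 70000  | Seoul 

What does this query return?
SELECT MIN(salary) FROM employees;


Salaries: 110000, 40000, 30000, 30000, 50000, 70000
MIN = 30000

30000


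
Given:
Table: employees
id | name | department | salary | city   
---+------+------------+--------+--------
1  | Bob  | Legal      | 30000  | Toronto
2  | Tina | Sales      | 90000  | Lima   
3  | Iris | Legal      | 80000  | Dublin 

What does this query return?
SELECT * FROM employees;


SELECT * returns all 3 rows with all columns

3 rows:
1, Bob, Legal, 30000, Toronto
2, Tina, Sales, 90000, Lima
3, Iris, Legal, 80000, Dublin


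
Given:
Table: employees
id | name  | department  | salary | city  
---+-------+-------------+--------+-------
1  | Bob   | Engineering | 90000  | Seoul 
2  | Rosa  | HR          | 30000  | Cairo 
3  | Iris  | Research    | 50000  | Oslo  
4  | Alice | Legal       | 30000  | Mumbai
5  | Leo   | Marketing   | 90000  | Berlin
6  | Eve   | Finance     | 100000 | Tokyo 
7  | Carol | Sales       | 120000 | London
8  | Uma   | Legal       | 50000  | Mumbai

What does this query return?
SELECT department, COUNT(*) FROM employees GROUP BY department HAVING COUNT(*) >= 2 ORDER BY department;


Groups with count >= 2:
  Legal: 2 -> PASS
  Engineering: 1 -> filtered out
  Finance: 1 -> filtered out
  HR: 1 -> filtered out
  Marketing: 1 -> filtered out
  Research: 1 -> filtered out
  Sales: 1 -> filtered out


1 groups:
Legal, 2


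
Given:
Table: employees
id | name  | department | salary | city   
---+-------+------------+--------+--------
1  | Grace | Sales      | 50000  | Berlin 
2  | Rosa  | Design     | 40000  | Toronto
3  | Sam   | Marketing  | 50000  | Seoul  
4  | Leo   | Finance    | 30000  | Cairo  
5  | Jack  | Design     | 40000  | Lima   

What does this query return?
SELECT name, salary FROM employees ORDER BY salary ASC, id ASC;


Sorting by salary ASC, then id ASC for ties

5 rows:
Leo, 30000
Rosa, 40000
Jack, 40000
Grace, 50000
Sam, 50000


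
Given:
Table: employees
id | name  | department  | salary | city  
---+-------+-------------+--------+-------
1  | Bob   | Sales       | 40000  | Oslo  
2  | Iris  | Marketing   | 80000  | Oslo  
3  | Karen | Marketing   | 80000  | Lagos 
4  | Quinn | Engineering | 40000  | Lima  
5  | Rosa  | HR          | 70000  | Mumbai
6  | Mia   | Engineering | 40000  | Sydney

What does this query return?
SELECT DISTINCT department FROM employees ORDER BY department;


All 'department' values (row order): Sales, Marketing, Marketing, Engineering, HR, Engineering
Removing duplicates leaves 4 unique value(s).

4 values:
Engineering
HR
Marketing
Sales


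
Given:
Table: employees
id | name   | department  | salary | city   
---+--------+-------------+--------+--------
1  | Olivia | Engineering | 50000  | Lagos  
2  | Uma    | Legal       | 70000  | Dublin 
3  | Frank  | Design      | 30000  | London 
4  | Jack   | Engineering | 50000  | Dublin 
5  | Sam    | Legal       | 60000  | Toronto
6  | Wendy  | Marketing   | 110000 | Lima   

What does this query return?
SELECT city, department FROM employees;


Projecting columns: city, department

6 rows:
Lagos, Engineering
Dublin, Legal
London, Design
Dublin, Engineering
Toronto, Legal
Lima, Marketing


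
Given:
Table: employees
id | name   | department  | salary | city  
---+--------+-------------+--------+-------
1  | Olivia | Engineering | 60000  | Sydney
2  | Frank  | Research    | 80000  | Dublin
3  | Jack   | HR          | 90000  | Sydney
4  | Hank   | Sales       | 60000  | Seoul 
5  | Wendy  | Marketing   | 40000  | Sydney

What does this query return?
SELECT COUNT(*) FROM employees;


COUNT(*) counts all rows

5


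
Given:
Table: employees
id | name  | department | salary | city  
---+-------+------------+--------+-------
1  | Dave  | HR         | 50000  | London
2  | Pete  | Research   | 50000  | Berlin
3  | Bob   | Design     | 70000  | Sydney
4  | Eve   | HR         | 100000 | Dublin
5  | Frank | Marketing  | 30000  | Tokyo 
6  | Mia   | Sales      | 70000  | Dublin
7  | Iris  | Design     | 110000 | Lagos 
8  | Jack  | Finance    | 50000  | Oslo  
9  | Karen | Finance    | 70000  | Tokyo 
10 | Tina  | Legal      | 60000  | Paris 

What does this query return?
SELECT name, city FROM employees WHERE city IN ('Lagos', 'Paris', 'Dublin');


Filtering: city IN ('Lagos', 'Paris', 'Dublin')
Matching: 4 rows

4 rows:
Eve, Dublin
Mia, Dublin
Iris, Lagos
Tina, Paris


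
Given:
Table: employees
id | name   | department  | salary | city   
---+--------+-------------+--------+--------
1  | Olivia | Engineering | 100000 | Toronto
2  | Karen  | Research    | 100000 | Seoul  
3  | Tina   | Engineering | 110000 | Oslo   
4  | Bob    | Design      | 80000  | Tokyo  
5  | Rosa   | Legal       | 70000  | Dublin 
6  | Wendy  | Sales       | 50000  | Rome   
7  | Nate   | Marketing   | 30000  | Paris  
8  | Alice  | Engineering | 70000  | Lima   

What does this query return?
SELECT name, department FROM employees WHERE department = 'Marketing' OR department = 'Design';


Filtering: department = 'Marketing' OR 'Design'
Matching: 2 rows

2 rows:
Bob, Design
Nate, Marketing


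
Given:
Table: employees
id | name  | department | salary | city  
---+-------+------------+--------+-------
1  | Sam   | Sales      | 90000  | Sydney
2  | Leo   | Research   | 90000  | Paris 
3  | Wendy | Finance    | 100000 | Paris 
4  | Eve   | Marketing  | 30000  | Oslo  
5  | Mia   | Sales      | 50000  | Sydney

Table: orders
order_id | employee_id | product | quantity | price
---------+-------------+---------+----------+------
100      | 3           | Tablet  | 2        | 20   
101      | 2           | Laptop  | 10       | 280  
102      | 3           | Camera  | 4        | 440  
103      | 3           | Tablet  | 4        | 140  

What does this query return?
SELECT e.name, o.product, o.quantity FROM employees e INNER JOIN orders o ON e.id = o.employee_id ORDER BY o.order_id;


Joining employees.id = orders.employee_id:
  employee Wendy (id=3) -> order Tablet
  employee Leo (id=2) -> order Laptop
  employee Wendy (id=3) -> order Camera
  employee Wendy (id=3) -> order Tablet


4 rows:
Wendy, Tablet, 2
Leo, Laptop, 10
Wendy, Camera, 4
Wendy, Tablet, 4


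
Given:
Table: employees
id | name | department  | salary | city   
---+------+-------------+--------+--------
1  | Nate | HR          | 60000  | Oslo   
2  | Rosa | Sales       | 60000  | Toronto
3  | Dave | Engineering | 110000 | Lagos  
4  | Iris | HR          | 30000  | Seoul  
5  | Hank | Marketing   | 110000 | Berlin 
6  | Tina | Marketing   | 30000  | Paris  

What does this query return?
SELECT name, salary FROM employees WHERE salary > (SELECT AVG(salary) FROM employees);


Subquery: AVG(salary) = 66666.67
Filtering: salary > 66666.67
  Dave (110000) -> MATCH
  Hank (110000) -> MATCH


2 rows:
Dave, 110000
Hank, 110000


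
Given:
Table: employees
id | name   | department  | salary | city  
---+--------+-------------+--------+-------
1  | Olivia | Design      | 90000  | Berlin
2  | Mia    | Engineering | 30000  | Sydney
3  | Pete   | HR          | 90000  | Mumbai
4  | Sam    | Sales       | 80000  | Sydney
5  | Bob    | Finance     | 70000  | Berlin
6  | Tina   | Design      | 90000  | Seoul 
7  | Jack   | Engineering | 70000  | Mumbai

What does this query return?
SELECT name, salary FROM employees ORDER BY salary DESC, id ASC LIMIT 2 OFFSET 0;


Sort by salary DESC (id ASC tiebreak), then skip 0 and take 2
Rows 1 through 2

2 rows:
Olivia, 90000
Pete, 90000


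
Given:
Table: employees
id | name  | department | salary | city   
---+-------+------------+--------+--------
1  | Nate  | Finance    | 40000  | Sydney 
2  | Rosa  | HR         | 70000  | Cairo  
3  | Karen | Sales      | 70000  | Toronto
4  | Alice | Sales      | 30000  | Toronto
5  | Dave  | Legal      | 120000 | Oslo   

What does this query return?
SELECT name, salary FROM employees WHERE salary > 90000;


Filtering: salary > 90000
Matching: 1 rows

1 rows:
Dave, 120000


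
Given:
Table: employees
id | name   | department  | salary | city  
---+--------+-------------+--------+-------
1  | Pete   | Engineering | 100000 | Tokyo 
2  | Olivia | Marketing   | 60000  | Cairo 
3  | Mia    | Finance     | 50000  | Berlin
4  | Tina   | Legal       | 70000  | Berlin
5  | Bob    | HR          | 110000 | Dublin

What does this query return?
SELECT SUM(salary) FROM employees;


SUM(salary) = 100000 + 60000 + 50000 + 70000 + 110000 = 390000

390000


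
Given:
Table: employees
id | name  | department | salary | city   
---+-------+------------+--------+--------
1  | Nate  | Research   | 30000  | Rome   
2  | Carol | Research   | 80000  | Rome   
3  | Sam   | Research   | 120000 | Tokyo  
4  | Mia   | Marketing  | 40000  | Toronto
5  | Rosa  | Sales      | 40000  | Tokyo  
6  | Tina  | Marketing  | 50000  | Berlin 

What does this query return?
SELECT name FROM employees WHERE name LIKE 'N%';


LIKE 'N%' matches names starting with 'N'
Matching: 1

1 rows:
Nate


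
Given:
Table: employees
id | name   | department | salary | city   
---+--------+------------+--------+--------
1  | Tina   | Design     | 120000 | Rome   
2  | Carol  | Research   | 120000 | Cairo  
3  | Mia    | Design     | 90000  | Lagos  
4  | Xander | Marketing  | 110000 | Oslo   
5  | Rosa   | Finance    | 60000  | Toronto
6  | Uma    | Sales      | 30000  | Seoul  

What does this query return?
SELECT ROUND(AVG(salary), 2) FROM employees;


SUM(salary) = 530000
COUNT = 6
ROUND(AVG, 2) = ROUND(530000 / 6, 2) = 88333.33

88333.33


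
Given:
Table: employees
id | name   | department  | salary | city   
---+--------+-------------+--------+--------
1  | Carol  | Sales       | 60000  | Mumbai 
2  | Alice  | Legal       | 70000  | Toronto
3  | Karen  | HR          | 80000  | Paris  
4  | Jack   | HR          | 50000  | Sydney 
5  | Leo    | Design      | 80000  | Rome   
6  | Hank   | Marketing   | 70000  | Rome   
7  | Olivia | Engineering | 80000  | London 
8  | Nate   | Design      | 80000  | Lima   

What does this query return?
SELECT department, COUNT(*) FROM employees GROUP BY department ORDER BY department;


Assigning each row to its department group:
  Carol -> Sales
  Alice -> Legal
  Karen -> HR
  Jack -> HR
  Leo -> Design
  Hank -> Marketing
  Olivia -> Engineering
  Nate -> Design


6 groups:
Design, 2
Engineering, 1
HR, 2
Legal, 1
Marketing, 1
Sales, 1


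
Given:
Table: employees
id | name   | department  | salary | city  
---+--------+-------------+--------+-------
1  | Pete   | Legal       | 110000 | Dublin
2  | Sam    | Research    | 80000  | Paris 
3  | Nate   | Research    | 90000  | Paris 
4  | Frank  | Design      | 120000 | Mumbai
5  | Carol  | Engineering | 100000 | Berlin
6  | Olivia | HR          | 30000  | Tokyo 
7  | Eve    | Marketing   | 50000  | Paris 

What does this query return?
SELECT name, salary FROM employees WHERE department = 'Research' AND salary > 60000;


Filtering: department = 'Research' AND salary > 60000
Matching: 2 rows

2 rows:
Sam, 80000
Nate, 90000


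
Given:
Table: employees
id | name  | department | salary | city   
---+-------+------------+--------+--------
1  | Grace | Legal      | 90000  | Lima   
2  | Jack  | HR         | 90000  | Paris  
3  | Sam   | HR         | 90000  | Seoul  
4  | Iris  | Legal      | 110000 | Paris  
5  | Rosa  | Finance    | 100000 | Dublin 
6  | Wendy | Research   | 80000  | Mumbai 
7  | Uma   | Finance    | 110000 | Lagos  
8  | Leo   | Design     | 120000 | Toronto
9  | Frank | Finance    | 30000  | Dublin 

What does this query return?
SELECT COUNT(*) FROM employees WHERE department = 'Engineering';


Counting rows where department = 'Engineering'


0


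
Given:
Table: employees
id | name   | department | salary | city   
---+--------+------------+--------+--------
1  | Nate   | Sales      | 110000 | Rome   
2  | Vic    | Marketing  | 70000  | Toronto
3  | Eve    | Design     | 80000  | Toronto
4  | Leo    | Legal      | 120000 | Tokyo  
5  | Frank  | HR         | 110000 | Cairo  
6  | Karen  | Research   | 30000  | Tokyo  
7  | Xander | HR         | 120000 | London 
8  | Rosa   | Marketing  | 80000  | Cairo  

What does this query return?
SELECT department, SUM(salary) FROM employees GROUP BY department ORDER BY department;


Summing salary within each department:
  Design: 80000 = 80000
  HR: 110000 + 120000 = 230000
  Legal: 120000 = 120000
  Marketing: 70000 + 80000 = 150000
  Research: 30000 = 30000
  Sales: 110000 = 110000


6 groups:
Design, 80000
HR, 230000
Legal, 120000
Marketing, 150000
Research, 30000
Sales, 110000


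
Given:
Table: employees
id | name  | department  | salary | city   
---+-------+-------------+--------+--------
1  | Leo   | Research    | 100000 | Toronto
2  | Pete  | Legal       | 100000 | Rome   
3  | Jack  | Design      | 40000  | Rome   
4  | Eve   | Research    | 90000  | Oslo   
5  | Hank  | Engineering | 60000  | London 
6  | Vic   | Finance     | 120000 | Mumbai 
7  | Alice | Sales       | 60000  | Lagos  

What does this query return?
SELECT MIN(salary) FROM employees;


Salaries: 100000, 100000, 40000, 90000, 60000, 120000, 60000
MIN = 40000

40000


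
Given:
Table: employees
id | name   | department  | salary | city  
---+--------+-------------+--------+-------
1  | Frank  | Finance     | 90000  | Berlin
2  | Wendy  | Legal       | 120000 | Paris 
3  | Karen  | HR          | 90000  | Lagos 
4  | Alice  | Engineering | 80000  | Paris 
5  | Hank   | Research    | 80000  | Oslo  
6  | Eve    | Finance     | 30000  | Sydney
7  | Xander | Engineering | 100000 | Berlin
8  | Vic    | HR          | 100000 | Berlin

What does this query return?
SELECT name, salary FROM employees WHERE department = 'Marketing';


Filtering: department = 'Marketing'
Matching rows: 0

Empty result set (0 rows)


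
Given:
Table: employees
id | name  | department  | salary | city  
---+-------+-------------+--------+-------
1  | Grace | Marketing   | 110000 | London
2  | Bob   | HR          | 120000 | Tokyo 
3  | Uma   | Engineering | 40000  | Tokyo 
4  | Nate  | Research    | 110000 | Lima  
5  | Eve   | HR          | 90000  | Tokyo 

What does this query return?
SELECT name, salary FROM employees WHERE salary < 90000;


Filtering: salary < 90000
Matching: 1 rows

1 rows:
Uma, 40000


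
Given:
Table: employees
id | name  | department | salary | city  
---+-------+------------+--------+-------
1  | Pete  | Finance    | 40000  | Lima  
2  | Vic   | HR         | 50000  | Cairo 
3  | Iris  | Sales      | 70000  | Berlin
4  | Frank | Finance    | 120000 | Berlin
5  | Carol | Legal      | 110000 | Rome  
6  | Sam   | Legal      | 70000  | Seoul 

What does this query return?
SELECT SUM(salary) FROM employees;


SUM(salary) = 40000 + 50000 + 70000 + 120000 + 110000 + 70000 = 460000

460000


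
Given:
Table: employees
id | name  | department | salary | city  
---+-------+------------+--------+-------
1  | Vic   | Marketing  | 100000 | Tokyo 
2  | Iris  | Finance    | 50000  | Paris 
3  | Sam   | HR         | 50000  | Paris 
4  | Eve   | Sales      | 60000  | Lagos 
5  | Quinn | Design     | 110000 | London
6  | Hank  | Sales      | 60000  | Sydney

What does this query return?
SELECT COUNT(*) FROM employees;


COUNT(*) counts all rows

6


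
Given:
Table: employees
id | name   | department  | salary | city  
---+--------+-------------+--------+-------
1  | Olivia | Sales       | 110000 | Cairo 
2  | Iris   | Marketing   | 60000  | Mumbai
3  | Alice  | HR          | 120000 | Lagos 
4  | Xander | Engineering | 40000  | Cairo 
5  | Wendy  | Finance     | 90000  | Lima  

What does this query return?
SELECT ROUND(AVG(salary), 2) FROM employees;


SUM(salary) = 420000
COUNT = 5
ROUND(AVG, 2) = ROUND(420000 / 5, 2) = 84000.0

84000.0


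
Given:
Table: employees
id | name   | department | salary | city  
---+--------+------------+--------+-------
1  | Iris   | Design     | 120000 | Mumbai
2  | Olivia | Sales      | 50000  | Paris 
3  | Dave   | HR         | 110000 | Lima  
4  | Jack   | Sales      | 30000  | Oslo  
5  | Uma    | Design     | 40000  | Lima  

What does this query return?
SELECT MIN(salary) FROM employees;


Salaries: 120000, 50000, 110000, 30000, 40000
MIN = 30000

30000


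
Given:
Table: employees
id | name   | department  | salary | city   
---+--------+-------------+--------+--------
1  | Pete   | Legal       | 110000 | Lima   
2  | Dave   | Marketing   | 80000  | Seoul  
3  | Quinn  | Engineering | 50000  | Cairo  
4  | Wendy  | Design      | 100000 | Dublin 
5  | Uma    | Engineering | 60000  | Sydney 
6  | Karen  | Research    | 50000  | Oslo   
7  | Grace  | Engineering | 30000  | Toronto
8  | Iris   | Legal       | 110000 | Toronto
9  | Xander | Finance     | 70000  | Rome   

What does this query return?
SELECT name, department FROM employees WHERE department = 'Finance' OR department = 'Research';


Filtering: department = 'Finance' OR 'Research'
Matching: 2 rows

2 rows:
Karen, Research
Xander, Finance


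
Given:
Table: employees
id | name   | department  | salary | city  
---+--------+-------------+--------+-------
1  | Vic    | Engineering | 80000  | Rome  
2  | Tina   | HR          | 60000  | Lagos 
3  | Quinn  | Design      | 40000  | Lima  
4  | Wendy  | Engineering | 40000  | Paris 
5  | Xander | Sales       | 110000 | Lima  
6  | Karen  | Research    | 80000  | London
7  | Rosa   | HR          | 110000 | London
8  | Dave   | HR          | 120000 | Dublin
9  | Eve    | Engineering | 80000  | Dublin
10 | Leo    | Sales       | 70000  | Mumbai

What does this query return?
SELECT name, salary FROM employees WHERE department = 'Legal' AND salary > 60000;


Filtering: department = 'Legal' AND salary > 60000
Matching: 0 rows

Empty result set (0 rows)


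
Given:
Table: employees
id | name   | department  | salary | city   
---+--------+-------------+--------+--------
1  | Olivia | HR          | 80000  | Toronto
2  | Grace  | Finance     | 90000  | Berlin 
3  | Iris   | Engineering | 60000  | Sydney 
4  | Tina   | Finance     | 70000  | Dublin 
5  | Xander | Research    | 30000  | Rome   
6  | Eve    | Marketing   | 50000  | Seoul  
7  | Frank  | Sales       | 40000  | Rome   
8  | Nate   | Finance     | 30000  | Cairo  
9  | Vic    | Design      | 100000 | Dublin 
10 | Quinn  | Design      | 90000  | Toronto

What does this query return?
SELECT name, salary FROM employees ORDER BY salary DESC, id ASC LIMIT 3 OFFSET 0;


Sort by salary DESC (id ASC tiebreak), then skip 0 and take 3
Rows 1 through 3

3 rows:
Vic, 100000
Grace, 90000
Quinn, 90000
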